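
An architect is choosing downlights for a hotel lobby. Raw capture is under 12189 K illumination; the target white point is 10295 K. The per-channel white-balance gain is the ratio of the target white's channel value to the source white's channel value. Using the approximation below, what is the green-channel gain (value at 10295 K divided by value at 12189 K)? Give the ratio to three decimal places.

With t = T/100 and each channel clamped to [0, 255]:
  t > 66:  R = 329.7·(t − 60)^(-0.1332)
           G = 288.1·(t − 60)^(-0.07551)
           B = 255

At 12189 K (t = 121.89):
  G = 288.1·(121.89 − 60)^(-0.07551) = 288.1·61.89^(-0.07551) = 288.1·0.73234 = 210.988.
At 10295 K (t = 102.95):
  G = 288.1·(102.95 − 60)^(-0.07551) = 288.1·42.95^(-0.07551) = 288.1·0.75283 = 216.889.
Gain = 216.889 / 210.988 = 1.0280 → 1.028.

1.028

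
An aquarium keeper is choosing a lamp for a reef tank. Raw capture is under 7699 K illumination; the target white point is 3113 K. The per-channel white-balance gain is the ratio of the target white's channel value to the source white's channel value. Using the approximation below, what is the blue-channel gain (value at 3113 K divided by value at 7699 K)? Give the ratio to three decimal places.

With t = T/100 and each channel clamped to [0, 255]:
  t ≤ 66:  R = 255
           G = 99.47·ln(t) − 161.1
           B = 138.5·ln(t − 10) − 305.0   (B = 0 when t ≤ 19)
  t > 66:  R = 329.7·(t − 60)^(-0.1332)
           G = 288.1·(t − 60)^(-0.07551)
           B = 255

At 7699 K (t = 76.99):
  B = 255 by definition for t > 66.
At 3113 K (t = 31.13):
  B = 138.5·ln(31.13 − 10) − 305.0 = 138.5·ln 21.13 − 305.0 = 138.5·3.0507 − 305.0 = 117.521.
Gain = 117.521 / 255.000 = 0.4609 → 0.461.

0.461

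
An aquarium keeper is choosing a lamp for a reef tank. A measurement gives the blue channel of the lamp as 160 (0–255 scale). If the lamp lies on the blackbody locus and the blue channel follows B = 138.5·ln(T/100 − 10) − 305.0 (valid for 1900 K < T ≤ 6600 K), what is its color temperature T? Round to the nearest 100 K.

3900 K

ln(t − 10) = (160 + 305.0) / 138.5 = 3.3574.
t − 10 = e^3.3574 = 28.714, so t = 38.714.
T = 100·t = 3871 K → 3900 K to the nearest 100 K.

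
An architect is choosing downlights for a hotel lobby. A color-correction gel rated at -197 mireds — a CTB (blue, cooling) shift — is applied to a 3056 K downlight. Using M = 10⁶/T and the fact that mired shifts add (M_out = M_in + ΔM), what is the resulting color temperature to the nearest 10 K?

7680 K

M_in = 10⁶/3056 = 327.23 mireds.
M_out = 327.23 + (-197) = 130.23 mireds.
T_out = 10⁶/130.23 = 7679.0 K → 7680 K.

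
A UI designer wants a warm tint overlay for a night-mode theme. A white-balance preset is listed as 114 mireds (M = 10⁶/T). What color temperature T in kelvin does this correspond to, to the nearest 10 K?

T = 10⁶ / 114 = 8771.93 K → 8770 K.

8770 K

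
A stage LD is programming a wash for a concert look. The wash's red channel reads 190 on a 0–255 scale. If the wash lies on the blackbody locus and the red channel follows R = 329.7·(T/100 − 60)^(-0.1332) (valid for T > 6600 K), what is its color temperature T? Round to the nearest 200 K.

12200 K

(t − 60)^(-0.1332) = 190/329.7 = 0.57628.
t − 60 = 0.57628^(1/-0.1332) = 0.57628^(-7.508) = 62.667, so t = 122.667.
T = 100·t = 12267 K → 12200 K to the nearest 200 K.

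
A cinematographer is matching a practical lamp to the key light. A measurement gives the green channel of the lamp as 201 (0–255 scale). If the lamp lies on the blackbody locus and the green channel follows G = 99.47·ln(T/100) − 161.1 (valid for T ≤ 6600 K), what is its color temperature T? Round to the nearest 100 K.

3800 K

ln t = (201 + 161.1) / 99.47 = 3.6403.
t = e^3.6403 = 38.103.
T = 100·t = 3810 K → 3800 K to the nearest 100 K.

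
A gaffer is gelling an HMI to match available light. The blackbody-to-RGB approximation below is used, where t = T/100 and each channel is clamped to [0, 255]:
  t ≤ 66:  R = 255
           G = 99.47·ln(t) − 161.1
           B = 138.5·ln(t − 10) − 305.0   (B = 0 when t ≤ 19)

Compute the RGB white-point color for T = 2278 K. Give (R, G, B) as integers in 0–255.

(255, 150, 48)

t = 2278/100 = 22.78; the t ≤ 66 branch applies.
R = 255 by definition for t ≤ 66.
G = 99.47·ln 22.78 − 161.1 = 99.47·3.1259 − 161.1 = 149.832.
B = 138.5·ln(22.78 − 10) − 305.0 = 138.5·ln 12.78 − 305.0 = 138.5·2.5479 − 305.0 = 47.882.
Rounded: (255, 150, 48).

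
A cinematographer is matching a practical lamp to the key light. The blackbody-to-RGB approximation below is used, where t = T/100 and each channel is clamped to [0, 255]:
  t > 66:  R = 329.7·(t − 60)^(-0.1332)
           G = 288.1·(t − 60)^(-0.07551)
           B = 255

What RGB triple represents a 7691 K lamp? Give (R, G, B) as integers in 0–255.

(226, 233, 255)

t = 7691/100 = 76.91; the t > 66 branch applies.
R = 329.7·(76.91 − 60)^(-0.1332) = 329.7·16.91^(-0.1332) = 329.7·0.68614 = 226.220.
G = 288.1·(76.91 − 60)^(-0.07551) = 288.1·16.91^(-0.07551) = 288.1·0.80772 = 232.705.
B = 255 by definition for t > 66.
Rounded: (226, 233, 255).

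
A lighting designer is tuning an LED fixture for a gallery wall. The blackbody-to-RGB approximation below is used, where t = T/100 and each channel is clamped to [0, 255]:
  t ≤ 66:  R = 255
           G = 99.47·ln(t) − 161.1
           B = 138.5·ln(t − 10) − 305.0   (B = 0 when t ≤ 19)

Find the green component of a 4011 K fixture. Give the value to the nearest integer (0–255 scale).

t = 4011/100 = 40.11; the t ≤ 66 branch applies.
G = 99.47·ln 40.11 − 161.1 = 99.47·3.6916 − 161.1 = 206.106.
Rounded: 206.

206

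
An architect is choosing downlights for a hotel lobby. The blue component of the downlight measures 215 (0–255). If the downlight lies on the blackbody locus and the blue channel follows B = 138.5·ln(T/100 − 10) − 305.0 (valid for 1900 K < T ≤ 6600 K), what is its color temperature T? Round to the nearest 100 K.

5300 K

ln(t − 10) = (215 + 305.0) / 138.5 = 3.7545.
t − 10 = e^3.7545 = 42.713, so t = 52.713.
T = 100·t = 5271 K → 5300 K to the nearest 100 K.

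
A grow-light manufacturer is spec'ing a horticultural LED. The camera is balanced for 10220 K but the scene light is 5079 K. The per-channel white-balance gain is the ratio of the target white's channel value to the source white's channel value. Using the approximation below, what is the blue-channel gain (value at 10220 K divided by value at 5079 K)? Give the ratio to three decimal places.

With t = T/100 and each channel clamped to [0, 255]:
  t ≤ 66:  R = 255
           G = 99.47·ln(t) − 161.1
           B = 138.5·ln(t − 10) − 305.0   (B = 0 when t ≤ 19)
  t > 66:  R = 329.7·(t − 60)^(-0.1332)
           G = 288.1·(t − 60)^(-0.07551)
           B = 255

1.222

At 5079 K (t = 50.79):
  B = 138.5·ln(50.79 − 10) − 305.0 = 138.5·ln 40.79 − 305.0 = 138.5·3.7084 − 305.0 = 208.619.
At 10220 K (t = 102.2):
  B = 255 by definition for t > 66.
Gain = 255.000 / 208.619 = 1.2223 → 1.222.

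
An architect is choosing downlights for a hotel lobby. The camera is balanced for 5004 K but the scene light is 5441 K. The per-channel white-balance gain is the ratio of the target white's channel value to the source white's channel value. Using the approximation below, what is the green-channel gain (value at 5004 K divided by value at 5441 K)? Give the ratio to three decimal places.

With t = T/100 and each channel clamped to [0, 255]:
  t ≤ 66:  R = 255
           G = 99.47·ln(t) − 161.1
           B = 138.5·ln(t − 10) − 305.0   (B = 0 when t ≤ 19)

0.965

At 5441 K (t = 54.41):
  G = 99.47·ln 54.41 − 161.1 = 99.47·3.9965 − 161.1 = 236.437.
At 5004 K (t = 50.04):
  G = 99.47·ln 50.04 − 161.1 = 99.47·3.9128 − 161.1 = 228.108.
Gain = 228.108 / 236.437 = 0.9648 → 0.965.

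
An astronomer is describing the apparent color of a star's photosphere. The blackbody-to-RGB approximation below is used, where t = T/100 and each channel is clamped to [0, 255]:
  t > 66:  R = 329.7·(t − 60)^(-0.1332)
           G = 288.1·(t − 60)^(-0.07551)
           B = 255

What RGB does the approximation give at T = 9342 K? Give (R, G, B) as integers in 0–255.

t = 9342/100 = 93.42; the t > 66 branch applies.
R = 329.7·(93.42 − 60)^(-0.1332) = 329.7·33.42^(-0.1332) = 329.7·0.62662 = 206.596.
G = 288.1·(93.42 − 60)^(-0.07551) = 288.1·33.42^(-0.07551) = 288.1·0.76722 = 221.037.
B = 255 by definition for t > 66.
Rounded: (207, 221, 255).

(207, 221, 255)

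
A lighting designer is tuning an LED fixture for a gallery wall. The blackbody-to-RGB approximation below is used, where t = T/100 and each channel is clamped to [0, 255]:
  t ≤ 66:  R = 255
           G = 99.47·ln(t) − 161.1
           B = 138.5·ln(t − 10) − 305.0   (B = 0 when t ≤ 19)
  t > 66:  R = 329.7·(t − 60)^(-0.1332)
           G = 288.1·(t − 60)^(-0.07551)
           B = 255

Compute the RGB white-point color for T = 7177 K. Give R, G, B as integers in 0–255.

R=237, G=239, B=255

t = 7177/100 = 71.77; the t > 66 branch applies.
R = 329.7·(71.77 − 60)^(-0.1332) = 329.7·11.77^(-0.1332) = 329.7·0.72007 = 237.406.
G = 288.1·(71.77 − 60)^(-0.07551) = 288.1·11.77^(-0.07551) = 288.1·0.83013 = 239.160.
B = 255 by definition for t > 66.
Rounded: (237, 239, 255).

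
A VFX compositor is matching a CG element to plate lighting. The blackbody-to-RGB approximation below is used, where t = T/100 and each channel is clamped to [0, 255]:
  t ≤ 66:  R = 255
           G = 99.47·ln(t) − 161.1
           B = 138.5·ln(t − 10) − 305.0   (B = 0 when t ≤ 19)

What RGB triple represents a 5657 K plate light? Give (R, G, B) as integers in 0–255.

(255, 240, 227)

t = 5657/100 = 56.57; the t ≤ 66 branch applies.
R = 255 by definition for t ≤ 66.
G = 99.47·ln 56.57 − 161.1 = 99.47·4.0355 − 161.1 = 240.309.
B = 138.5·ln(56.57 − 10) − 305.0 = 138.5·ln 46.57 − 305.0 = 138.5·3.8410 − 305.0 = 226.972.
Rounded: (255, 240, 227).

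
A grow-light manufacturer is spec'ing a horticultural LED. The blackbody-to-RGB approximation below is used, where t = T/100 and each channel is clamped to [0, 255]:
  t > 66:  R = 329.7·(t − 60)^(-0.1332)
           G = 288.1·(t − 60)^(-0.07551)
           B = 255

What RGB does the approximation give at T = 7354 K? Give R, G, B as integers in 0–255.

R=233, G=237, B=255

t = 7354/100 = 73.54; the t > 66 branch applies.
R = 329.7·(73.54 − 60)^(-0.1332) = 329.7·13.54^(-0.1332) = 329.7·0.70675 = 233.017.
G = 288.1·(73.54 − 60)^(-0.07551) = 288.1·13.54^(-0.07551) = 288.1·0.82139 = 236.644.
B = 255 by definition for t > 66.
Rounded: (233, 237, 255).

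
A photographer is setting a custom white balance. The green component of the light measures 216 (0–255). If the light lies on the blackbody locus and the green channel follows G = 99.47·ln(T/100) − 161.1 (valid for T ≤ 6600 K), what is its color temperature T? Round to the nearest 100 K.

ln t = (216 + 161.1) / 99.47 = 3.7911.
t = e^3.7911 = 44.305.
T = 100·t = 4430 K → 4400 K to the nearest 100 K.

4400 K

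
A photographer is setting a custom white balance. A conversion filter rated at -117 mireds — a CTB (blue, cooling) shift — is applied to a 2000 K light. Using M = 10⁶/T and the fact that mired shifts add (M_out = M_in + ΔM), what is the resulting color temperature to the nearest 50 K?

M_in = 10⁶/2000 = 500.00 mireds.
M_out = 500.00 + (-117) = 383.00 mireds.
T_out = 10⁶/383.00 = 2611.0 K → 2600 K.

2600 K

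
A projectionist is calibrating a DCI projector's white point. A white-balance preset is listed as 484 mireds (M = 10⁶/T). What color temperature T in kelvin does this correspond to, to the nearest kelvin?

T = 10⁶ / 484 = 2066.12 K → 2066 K.

2066 K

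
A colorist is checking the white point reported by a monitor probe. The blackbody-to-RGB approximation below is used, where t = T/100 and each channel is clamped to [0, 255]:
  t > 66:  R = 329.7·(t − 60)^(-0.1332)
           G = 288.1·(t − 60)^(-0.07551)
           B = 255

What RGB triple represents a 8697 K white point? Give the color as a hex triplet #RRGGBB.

#D5E1FF

t = 8697/100 = 86.97; the t > 66 branch applies.
R = 329.7·(86.97 − 60)^(-0.1332) = 329.7·26.97^(-0.1332) = 329.7·0.64477 = 212.582.
G = 288.1·(86.97 − 60)^(-0.07551) = 288.1·26.97^(-0.07551) = 288.1·0.77975 = 224.645.
B = 255 by definition for t > 66.
Rounded: (213, 225, 255).
In hex: #D5E1FF.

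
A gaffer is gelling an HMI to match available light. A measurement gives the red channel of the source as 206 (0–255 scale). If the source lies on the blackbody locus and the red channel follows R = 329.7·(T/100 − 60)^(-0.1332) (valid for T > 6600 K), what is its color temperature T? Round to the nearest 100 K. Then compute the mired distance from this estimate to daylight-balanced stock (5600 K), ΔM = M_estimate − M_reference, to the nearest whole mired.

-72 mireds

(t − 60)^(-0.1332) = 206/329.7 = 0.62481.
t − 60 = 0.62481^(1/-0.1332) = 0.62481^(-7.508) = 34.152, so t = 94.152.
T = 100·t = 9415 K → 9400 K to the nearest 100 K.
M_estimate = 10⁶/9400 = 106.38; M_reference = 10⁶/5600 = 178.57.
ΔM = 106.38 − 178.57 = -72.19 → -72 mireds.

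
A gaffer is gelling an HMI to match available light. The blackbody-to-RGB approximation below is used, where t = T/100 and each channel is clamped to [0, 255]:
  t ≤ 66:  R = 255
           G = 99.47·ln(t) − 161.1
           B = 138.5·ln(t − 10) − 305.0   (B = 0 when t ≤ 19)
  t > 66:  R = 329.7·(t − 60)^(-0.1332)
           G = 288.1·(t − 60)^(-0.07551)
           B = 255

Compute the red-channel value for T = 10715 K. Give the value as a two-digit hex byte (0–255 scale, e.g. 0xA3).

0xC5

t = 10715/100 = 107.15; the t > 66 branch applies.
R = 329.7·(107.15 − 60)^(-0.1332) = 329.7·47.15^(-0.1332) = 329.7·0.59854 = 197.338.
Rounded: 197; in hex, 0xC5.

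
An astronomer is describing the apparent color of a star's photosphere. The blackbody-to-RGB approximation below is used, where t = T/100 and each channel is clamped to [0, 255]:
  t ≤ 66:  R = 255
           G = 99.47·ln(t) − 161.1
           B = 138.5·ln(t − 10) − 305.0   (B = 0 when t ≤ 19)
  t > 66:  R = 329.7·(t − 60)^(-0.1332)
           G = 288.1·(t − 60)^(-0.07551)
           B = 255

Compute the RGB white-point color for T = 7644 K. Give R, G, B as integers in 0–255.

t = 7644/100 = 76.44; the t > 66 branch applies.
R = 329.7·(76.44 − 60)^(-0.1332) = 329.7·16.44^(-0.1332) = 329.7·0.68872 = 227.071.
G = 288.1·(76.44 − 60)^(-0.07551) = 288.1·16.44^(-0.07551) = 288.1·0.80944 = 233.201.
B = 255 by definition for t > 66.
Rounded: (227, 233, 255).

R=227, G=233, B=255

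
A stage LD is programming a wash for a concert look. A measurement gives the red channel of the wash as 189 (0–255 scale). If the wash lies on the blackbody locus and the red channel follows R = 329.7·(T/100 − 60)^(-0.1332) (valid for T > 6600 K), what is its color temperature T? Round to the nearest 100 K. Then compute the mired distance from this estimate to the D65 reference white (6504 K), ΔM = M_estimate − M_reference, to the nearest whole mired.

(t − 60)^(-0.1332) = 189/329.7 = 0.57325.
t − 60 = 0.57325^(1/-0.1332) = 0.57325^(-7.508) = 65.199, so t = 125.199.
T = 100·t = 12520 K → 12500 K to the nearest 100 K.
M_estimate = 10⁶/12500 = 80.00; M_reference = 10⁶/6504 = 153.75.
ΔM = 80.00 − 153.75 = -73.75 → -74 mireds.

-74 mireds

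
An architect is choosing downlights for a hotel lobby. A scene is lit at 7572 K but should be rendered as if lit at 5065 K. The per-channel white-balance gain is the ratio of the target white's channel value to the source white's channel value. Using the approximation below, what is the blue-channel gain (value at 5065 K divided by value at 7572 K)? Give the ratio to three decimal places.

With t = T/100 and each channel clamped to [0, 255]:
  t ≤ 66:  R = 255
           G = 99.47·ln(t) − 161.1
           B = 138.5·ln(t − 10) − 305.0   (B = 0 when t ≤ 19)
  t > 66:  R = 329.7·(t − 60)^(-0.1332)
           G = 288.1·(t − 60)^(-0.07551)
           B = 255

At 7572 K (t = 75.72):
  B = 255 by definition for t > 66.
At 5065 K (t = 50.65):
  B = 138.5·ln(50.65 − 10) − 305.0 = 138.5·ln 40.65 − 305.0 = 138.5·3.7050 − 305.0 = 208.142.
Gain = 208.142 / 255.000 = 0.8162 → 0.816.

0.816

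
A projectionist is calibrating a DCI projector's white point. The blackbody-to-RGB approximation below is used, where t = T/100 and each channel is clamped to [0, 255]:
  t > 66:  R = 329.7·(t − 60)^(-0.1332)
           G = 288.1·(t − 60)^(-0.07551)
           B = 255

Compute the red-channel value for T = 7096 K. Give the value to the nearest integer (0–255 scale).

t = 7096/100 = 70.96; the t > 66 branch applies.
R = 329.7·(70.96 − 60)^(-0.1332) = 329.7·10.96^(-0.1332) = 329.7·0.72694 = 239.671.
Rounded: 240.

240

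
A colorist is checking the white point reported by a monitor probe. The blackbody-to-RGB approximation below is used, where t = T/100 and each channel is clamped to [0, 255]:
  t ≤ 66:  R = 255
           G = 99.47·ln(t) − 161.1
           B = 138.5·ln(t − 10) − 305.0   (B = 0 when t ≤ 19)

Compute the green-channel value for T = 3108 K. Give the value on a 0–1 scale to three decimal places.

0.709

t = 3108/100 = 31.08; the t ≤ 66 branch applies.
G = 99.47·ln 31.08 − 161.1 = 99.47·3.4366 − 161.1 = 180.735.
On a 0–1 scale: 180.735/255 = 0.7088 → 0.709.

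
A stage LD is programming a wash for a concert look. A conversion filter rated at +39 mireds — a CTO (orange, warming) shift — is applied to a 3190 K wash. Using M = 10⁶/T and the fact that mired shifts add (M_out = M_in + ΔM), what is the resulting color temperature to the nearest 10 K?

M_in = 10⁶/3190 = 313.48 mireds.
M_out = 313.48 + (+39) = 352.48 mireds.
T_out = 10⁶/352.48 = 2837.0 K → 2840 K.

2840 K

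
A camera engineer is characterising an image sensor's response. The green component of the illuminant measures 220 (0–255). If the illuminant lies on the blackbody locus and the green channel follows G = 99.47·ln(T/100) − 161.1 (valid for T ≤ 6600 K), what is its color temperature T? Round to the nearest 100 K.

4600 K

ln t = (220 + 161.1) / 99.47 = 3.8313.
t = e^3.8313 = 46.123.
T = 100·t = 4612 K → 4600 K to the nearest 100 K.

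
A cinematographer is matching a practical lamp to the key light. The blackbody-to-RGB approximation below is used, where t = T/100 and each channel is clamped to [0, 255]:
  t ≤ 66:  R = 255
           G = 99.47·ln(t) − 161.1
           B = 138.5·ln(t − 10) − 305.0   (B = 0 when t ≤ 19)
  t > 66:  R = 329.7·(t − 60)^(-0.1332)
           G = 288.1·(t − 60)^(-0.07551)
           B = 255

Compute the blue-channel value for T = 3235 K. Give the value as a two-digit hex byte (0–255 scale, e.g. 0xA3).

0x7D

t = 3235/100 = 32.35; the t ≤ 66 branch applies.
B = 138.5·ln(32.35 − 10) − 305.0 = 138.5·ln 22.35 − 305.0 = 138.5·3.1068 − 305.0 = 125.295.
Rounded: 125; in hex, 0x7D.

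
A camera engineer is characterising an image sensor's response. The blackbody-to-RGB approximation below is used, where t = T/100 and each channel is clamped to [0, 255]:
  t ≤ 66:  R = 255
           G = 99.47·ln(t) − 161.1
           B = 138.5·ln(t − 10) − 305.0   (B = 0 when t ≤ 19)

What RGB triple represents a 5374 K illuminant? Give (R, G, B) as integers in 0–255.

t = 5374/100 = 53.74; the t ≤ 66 branch applies.
R = 255 by definition for t ≤ 66.
G = 99.47·ln 53.74 − 161.1 = 99.47·3.9842 − 161.1 = 235.204.
B = 138.5·ln(53.74 − 10) − 305.0 = 138.5·ln 43.74 − 305.0 = 138.5·3.7783 − 305.0 = 218.289.
Rounded: (255, 235, 218).

(255, 235, 218)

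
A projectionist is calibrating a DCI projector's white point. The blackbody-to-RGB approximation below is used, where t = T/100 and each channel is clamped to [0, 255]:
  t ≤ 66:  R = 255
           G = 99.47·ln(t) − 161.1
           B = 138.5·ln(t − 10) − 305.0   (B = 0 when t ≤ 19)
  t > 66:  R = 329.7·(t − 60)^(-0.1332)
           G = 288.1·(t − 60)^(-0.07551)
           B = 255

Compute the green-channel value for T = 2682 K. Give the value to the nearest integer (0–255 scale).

t = 2682/100 = 26.82; the t ≤ 66 branch applies.
G = 99.47·ln 26.82 − 161.1 = 99.47·3.2891 − 161.1 = 166.072.
Rounded: 166.

166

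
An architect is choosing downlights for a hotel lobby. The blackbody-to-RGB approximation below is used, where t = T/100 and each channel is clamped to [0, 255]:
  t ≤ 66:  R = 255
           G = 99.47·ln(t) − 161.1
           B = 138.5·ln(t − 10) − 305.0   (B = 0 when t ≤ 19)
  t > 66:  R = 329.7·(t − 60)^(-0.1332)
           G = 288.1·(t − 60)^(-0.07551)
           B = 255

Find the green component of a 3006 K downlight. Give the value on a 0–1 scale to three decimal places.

t = 3006/100 = 30.06; the t ≤ 66 branch applies.
G = 99.47·ln 30.06 − 161.1 = 99.47·3.4032 − 161.1 = 177.416.
On a 0–1 scale: 177.416/255 = 0.6957 → 0.696.

0.696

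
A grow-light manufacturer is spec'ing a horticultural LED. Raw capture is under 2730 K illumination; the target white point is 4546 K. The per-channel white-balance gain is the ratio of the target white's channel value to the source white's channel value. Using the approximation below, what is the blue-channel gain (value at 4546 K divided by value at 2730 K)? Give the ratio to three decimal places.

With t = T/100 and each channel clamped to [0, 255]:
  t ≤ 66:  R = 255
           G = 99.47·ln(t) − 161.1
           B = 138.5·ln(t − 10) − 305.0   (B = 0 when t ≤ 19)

2.107

At 2730 K (t = 27.3):
  B = 138.5·ln(27.3 − 10) − 305.0 = 138.5·ln 17.3 − 305.0 = 138.5·2.8507 − 305.0 = 89.823.
At 4546 K (t = 45.46):
  B = 138.5·ln(45.46 − 10) − 305.0 = 138.5·ln 35.46 − 305.0 = 138.5·3.5684 − 305.0 = 189.224.
Gain = 189.224 / 89.823 = 2.1066 → 2.107.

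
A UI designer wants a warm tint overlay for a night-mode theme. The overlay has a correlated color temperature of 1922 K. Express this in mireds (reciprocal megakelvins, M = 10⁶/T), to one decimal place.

520.3 mireds

M = 10⁶ / 1922 = 520.291 → 520.3 mireds.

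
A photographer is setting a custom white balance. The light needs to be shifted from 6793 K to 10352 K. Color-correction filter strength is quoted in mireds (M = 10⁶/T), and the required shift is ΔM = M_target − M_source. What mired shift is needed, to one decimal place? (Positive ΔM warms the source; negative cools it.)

M_source = 10⁶/6793 = 147.210; M_target = 10⁶/10352 = 96.600.
ΔM = 96.600 − 147.210 = -50.611 → -50.6 mireds, a cooling shift.

-50.6 mireds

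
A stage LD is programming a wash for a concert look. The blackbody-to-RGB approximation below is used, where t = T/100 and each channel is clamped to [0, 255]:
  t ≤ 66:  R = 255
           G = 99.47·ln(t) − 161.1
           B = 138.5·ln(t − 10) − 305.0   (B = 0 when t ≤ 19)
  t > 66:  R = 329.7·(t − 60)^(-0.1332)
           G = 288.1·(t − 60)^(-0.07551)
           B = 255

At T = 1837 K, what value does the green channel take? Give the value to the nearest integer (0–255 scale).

t = 1837/100 = 18.37; the t ≤ 66 branch applies.
G = 99.47·ln 18.37 − 161.1 = 99.47·2.9107 − 161.1 = 128.429.
Rounded: 128.

128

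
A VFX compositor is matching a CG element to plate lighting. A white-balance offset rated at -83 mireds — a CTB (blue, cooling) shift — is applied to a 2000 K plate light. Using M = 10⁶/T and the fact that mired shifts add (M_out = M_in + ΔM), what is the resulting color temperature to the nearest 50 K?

2400 K

M_in = 10⁶/2000 = 500.00 mireds.
M_out = 500.00 + (-83) = 417.00 mireds.
T_out = 10⁶/417.00 = 2398.1 K → 2400 K.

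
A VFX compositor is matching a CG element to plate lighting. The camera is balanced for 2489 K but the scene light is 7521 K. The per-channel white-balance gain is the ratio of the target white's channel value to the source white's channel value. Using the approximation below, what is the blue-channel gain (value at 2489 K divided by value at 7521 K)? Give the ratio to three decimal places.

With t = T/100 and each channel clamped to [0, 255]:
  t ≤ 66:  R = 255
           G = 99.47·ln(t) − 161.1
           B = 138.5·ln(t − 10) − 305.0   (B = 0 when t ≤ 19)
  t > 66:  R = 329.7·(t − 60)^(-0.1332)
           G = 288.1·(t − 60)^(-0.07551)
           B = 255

0.271

At 7521 K (t = 75.21):
  B = 255 by definition for t > 66.
At 2489 K (t = 24.89):
  B = 138.5·ln(24.89 − 10) − 305.0 = 138.5·ln 14.89 − 305.0 = 138.5·2.7007 − 305.0 = 69.046.
Gain = 69.046 / 255.000 = 0.2708 → 0.271.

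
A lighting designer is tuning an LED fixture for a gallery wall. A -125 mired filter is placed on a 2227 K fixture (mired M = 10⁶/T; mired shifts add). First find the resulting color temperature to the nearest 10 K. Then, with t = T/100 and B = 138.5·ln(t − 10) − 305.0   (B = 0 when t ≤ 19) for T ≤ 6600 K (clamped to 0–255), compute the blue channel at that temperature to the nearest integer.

M_in = 10⁶/2227 = 449.03; M_out = 449.03 + (-125) = 324.03.
T_out = 10⁶/324.03 = 3086.1 K → 3090 K; t = 30.9.
B = 138.5·ln(30.9 − 10) − 305.0 = 138.5·ln 20.9 − 305.0 = 138.5·3.0397 − 305.0 = 116.005.
Rounded: 116.

116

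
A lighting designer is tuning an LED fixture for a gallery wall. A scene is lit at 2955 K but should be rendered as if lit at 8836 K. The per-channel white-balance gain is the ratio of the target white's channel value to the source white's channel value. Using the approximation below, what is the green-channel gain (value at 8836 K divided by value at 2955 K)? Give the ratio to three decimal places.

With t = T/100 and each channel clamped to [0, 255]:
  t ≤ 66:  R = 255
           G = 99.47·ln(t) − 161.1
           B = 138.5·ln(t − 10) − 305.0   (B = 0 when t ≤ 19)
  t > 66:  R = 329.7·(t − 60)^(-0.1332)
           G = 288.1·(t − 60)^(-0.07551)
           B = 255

At 2955 K (t = 29.55):
  G = 99.47·ln 29.55 − 161.1 = 99.47·3.3861 − 161.1 = 175.714.
At 8836 K (t = 88.36):
  G = 288.1·(88.36 − 60)^(-0.07551) = 288.1·28.36^(-0.07551) = 288.1·0.77679 = 223.795.
Gain = 223.795 / 175.714 = 1.2736 → 1.274.

1.274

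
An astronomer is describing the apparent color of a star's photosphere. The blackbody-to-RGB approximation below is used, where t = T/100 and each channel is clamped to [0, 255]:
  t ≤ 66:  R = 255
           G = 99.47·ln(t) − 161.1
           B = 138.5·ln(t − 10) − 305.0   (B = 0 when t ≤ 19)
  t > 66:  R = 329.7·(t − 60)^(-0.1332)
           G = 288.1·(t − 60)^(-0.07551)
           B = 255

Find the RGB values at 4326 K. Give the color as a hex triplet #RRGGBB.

t = 4326/100 = 43.26; the t ≤ 66 branch applies.
R = 255 by definition for t ≤ 66.
G = 99.47·ln 43.26 − 161.1 = 99.47·3.7672 − 161.1 = 213.626.
B = 138.5·ln(43.26 − 10) − 305.0 = 138.5·ln 33.26 − 305.0 = 138.5·3.5044 − 305.0 = 180.353.
Rounded: (255, 214, 180).
In hex: #FFD6B4.

#FFD6B4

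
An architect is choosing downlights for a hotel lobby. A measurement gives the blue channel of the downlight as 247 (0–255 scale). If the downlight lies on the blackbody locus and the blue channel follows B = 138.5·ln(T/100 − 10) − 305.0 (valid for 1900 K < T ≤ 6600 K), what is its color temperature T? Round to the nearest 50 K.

ln(t − 10) = (247 + 305.0) / 138.5 = 3.9856.
t − 10 = e^3.9856 = 53.815, so t = 63.815.
T = 100·t = 6382 K → 6400 K to the nearest 50 K.

6400 K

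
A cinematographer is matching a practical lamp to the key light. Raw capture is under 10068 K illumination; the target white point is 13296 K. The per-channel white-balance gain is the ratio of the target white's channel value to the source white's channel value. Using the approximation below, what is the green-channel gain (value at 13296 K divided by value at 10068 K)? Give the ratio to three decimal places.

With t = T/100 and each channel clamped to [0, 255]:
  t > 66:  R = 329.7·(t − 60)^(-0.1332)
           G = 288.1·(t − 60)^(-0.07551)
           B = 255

At 10068 K (t = 100.68):
  G = 288.1·(100.68 − 60)^(-0.07551) = 288.1·40.68^(-0.07551) = 288.1·0.75592 = 217.780.
At 13296 K (t = 132.96):
  G = 288.1·(132.96 − 60)^(-0.07551) = 288.1·72.96^(-0.07551) = 288.1·0.72330 = 208.383.
Gain = 208.383 / 217.780 = 0.9568 → 0.957.

0.957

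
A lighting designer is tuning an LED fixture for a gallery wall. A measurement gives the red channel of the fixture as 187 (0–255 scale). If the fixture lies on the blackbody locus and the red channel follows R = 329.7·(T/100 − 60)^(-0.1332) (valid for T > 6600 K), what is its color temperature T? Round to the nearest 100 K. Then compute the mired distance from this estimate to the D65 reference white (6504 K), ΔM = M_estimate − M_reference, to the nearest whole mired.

-77 mireds

(t − 60)^(-0.1332) = 187/329.7 = 0.56718.
t − 60 = 0.56718^(1/-0.1332) = 0.56718^(-7.508) = 70.620, so t = 130.620.
T = 100·t = 13062 K → 13100 K to the nearest 100 K.
M_estimate = 10⁶/13100 = 76.34; M_reference = 10⁶/6504 = 153.75.
ΔM = 76.34 − 153.75 = -77.42 → -77 mireds.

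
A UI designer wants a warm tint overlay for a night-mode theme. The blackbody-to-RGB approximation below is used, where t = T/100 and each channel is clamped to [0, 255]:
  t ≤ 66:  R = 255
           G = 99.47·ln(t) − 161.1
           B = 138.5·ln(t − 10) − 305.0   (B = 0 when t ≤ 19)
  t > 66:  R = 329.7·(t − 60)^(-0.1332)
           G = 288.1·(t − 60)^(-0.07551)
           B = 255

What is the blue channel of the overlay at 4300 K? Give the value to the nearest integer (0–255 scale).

t = 4300/100 = 43; the t ≤ 66 branch applies.
B = 138.5·ln(43 − 10) − 305.0 = 138.5·ln 33 − 305.0 = 138.5·3.4965 − 305.0 = 179.266.
Rounded: 179.

179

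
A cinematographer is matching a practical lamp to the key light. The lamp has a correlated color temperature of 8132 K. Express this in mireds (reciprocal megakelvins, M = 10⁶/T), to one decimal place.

123.0 mireds

M = 10⁶ / 8132 = 122.971 → 123.0 mireds.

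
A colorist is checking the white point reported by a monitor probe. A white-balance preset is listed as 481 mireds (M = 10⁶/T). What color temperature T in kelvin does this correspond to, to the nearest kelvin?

T = 10⁶ / 481 = 2079.00 K → 2079 K.

2079 K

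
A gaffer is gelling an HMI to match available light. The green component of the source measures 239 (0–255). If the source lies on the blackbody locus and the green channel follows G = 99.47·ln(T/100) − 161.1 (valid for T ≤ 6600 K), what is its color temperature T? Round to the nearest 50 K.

ln t = (239 + 161.1) / 99.47 = 4.0223.
t = e^4.0223 = 55.830.
T = 100·t = 5583 K → 5600 K to the nearest 50 K.

5600 K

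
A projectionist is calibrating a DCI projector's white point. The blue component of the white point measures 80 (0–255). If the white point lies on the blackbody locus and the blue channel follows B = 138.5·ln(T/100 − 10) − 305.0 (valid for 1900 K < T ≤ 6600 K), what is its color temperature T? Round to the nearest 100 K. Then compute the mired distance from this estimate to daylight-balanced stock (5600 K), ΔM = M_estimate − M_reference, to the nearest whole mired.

ln(t − 10) = (80 + 305.0) / 138.5 = 2.7798.
t − 10 = e^2.7798 = 16.116, so t = 26.116.
T = 100·t = 2612 K → 2600 K to the nearest 100 K.
M_estimate = 10⁶/2600 = 384.62; M_reference = 10⁶/5600 = 178.57.
ΔM = 384.62 − 178.57 = 206.04 → +206 mireds.

+206 mireds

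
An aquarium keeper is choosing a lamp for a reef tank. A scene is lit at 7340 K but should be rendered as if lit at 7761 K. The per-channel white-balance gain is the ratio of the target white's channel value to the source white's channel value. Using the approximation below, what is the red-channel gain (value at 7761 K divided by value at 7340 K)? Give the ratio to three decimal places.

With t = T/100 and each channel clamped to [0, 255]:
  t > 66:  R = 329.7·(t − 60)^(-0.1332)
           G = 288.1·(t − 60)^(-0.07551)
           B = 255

At 7340 K (t = 73.4):
  R = 329.7·(73.4 − 60)^(-0.1332) = 329.7·13.4^(-0.1332) = 329.7·0.70773 = 233.340.
At 7761 K (t = 77.61):
  R = 329.7·(77.61 − 60)^(-0.1332) = 329.7·17.61^(-0.1332) = 329.7·0.68244 = 225.001.
Gain = 225.001 / 233.340 = 0.9643 → 0.964.

0.964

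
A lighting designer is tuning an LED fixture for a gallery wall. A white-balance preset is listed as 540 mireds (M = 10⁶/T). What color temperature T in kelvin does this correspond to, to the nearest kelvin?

T = 10⁶ / 540 = 1851.85 K → 1852 K.

1852 K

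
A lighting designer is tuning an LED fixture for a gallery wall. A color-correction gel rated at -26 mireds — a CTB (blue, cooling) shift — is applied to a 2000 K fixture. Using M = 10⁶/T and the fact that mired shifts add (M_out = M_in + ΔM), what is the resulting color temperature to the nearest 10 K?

2110 K

M_in = 10⁶/2000 = 500.00 mireds.
M_out = 500.00 + (-26) = 474.00 mireds.
T_out = 10⁶/474.00 = 2109.7 K → 2110 K.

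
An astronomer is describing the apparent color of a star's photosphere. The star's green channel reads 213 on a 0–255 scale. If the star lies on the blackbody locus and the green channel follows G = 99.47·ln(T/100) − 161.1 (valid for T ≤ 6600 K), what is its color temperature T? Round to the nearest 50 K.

4300 K

ln t = (213 + 161.1) / 99.47 = 3.7609.
t = e^3.7609 = 42.989.
T = 100·t = 4299 K → 4300 K to the nearest 50 K.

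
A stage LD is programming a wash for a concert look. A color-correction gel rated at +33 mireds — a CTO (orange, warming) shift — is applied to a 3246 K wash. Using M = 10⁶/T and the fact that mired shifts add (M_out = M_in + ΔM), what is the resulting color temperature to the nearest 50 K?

2950 K

M_in = 10⁶/3246 = 308.07 mireds.
M_out = 308.07 + (+33) = 341.07 mireds.
T_out = 10⁶/341.07 = 2931.9 K → 2950 K.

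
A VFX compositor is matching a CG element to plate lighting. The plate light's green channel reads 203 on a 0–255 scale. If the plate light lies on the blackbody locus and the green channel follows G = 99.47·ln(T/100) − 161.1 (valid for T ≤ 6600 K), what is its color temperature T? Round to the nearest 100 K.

ln t = (203 + 161.1) / 99.47 = 3.6604.
t = e^3.6604 = 38.877.
T = 100·t = 3888 K → 3900 K to the nearest 100 K.

3900 K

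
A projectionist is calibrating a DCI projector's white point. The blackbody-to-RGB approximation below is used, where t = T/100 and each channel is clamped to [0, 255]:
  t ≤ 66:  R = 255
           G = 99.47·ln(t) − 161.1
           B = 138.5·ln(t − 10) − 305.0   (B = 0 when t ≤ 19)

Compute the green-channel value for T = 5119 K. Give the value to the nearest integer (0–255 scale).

t = 5119/100 = 51.19; the t ≤ 66 branch applies.
G = 99.47·ln 51.19 − 161.1 = 99.47·3.9355 − 161.1 = 230.369.
Rounded: 230.

230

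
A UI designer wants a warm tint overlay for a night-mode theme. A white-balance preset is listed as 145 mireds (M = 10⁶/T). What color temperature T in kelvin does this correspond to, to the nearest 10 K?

T = 10⁶ / 145 = 6896.55 K → 6900 K.

6900 K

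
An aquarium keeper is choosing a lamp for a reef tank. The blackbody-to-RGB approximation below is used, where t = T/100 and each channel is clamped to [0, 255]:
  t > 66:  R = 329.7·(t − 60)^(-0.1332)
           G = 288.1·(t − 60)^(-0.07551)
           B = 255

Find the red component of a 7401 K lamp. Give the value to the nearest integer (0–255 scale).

t = 7401/100 = 74.01; the t > 66 branch applies.
R = 329.7·(74.01 − 60)^(-0.1332) = 329.7·14.01^(-0.1332) = 329.7·0.70355 = 231.960.
Rounded: 232.

232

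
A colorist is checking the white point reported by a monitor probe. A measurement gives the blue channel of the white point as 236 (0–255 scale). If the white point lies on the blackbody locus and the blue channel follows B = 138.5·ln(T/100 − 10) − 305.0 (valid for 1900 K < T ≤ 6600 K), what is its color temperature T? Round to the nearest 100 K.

6000 K

ln(t − 10) = (236 + 305.0) / 138.5 = 3.9061.
t − 10 = e^3.9061 = 49.707, so t = 59.707.
T = 100·t = 5971 K → 6000 K to the nearest 100 K.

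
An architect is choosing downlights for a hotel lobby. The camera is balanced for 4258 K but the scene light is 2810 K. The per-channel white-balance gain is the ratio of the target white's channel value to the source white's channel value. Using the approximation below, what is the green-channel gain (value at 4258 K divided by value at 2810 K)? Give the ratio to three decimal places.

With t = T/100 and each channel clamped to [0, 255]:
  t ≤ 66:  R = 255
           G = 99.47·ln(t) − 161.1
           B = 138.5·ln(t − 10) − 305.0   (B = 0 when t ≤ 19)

1.242

At 2810 K (t = 28.1):
  G = 99.47·ln 28.1 − 161.1 = 99.47·3.3358 − 161.1 = 170.709.
At 4258 K (t = 42.58):
  G = 99.47·ln 42.58 − 161.1 = 99.47·3.7514 − 161.1 = 212.050.
Gain = 212.050 / 170.709 = 1.2422 → 1.242.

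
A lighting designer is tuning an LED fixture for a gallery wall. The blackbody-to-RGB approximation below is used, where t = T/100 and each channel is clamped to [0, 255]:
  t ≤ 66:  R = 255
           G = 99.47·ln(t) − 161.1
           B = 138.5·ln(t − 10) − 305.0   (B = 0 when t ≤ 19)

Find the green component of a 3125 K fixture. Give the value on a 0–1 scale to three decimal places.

t = 3125/100 = 31.25; the t ≤ 66 branch applies.
G = 99.47·ln 31.25 − 161.1 = 99.47·3.4420 − 161.1 = 181.278.
On a 0–1 scale: 181.278/255 = 0.7109 → 0.711.

0.711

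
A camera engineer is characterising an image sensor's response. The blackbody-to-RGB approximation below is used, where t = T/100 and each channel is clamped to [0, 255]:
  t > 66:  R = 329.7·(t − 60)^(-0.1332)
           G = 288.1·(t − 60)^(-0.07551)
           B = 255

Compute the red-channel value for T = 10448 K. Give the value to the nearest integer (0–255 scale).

t = 10448/100 = 104.48; the t > 66 branch applies.
R = 329.7·(104.48 − 60)^(-0.1332) = 329.7·44.48^(-0.1332) = 329.7·0.60320 = 198.876.
Rounded: 199.

199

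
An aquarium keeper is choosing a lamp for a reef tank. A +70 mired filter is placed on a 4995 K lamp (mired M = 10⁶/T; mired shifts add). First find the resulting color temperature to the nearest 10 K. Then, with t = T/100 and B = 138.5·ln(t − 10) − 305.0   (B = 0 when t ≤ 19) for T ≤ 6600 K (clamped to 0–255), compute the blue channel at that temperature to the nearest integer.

M_in = 10⁶/4995 = 200.20; M_out = 200.20 + (+70) = 270.20.
T_out = 10⁶/270.20 = 3701.0 K → 3700 K; t = 37.
B = 138.5·ln(37 − 10) − 305.0 = 138.5·ln 27 − 305.0 = 138.5·3.2958 − 305.0 = 151.473.
Rounded: 151.

151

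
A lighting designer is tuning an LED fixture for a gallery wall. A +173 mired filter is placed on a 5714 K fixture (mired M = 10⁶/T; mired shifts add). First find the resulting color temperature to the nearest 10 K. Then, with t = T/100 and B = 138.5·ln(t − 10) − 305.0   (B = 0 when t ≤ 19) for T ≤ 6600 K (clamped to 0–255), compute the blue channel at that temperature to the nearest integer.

101

M_in = 10⁶/5714 = 175.01; M_out = 175.01 + (+173) = 348.01.
T_out = 10⁶/348.01 = 2873.5 K → 2870 K; t = 28.7.
B = 138.5·ln(28.7 − 10) − 305.0 = 138.5·ln 18.7 − 305.0 = 138.5·2.9285 − 305.0 = 100.601.
Rounded: 101.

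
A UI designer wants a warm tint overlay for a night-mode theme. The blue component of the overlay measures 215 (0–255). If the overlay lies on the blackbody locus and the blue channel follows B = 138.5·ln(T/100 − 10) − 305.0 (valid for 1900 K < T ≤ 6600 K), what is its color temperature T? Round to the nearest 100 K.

5300 K

ln(t − 10) = (215 + 305.0) / 138.5 = 3.7545.
t − 10 = e^3.7545 = 42.713, so t = 52.713.
T = 100·t = 5271 K → 5300 K to the nearest 100 K.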